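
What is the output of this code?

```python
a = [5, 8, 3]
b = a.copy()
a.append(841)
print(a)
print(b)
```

Key concept: list.copy() creates independent copy.
Step by step:
`a = [5, 8, 3]` → a = [5, 8, 3]
`b = a.copy()` → b = [5, 8, 3]
`a.append(841)` → a = [5, 8, 3, 841]
`print(a)` → prints [5, 8, 3, 841]
`print(b)` → prints [5, 8, 3]

Answer:
[5, 8, 3, 841]
[5, 8, 3]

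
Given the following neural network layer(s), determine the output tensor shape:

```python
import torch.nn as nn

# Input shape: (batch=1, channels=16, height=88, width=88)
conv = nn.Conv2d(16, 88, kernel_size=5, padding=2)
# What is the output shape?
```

Input: (1, 16, 88, 88) -> Output: (1, 88, 88, 88)

Answer: (1, 88, 88, 88)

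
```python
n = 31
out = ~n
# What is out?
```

Trace:
`n = 31` → n = 31
`out = ~n` → out = -32
So out = -32

Answer: -32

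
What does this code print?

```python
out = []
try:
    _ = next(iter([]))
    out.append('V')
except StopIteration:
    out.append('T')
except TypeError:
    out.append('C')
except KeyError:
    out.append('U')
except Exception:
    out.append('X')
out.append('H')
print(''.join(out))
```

Execution trace: 'T' (except StopIteration) → 'H' (after the try/except). Output: TH

Answer: TH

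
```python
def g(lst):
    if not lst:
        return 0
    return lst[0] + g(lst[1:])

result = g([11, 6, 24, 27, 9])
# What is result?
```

11 + 6 + 24 + 27 + 9 + 0 = 77

Answer: 77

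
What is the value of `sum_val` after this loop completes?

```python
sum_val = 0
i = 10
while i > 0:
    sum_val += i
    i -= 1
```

Sum 10 down to 1
`sum_val` takes the values: 0 → 10 → 19 → 27 → 34 → 40 → 45 → 49 → 52 → 54 → 55

Answer: 55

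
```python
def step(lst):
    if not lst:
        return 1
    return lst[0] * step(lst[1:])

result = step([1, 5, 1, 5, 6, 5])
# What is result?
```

Product over [1, 5, 1, 5, 6, 5] = 1 * 5 * 1 * 5 * 6 * 5 = 750

Answer: 750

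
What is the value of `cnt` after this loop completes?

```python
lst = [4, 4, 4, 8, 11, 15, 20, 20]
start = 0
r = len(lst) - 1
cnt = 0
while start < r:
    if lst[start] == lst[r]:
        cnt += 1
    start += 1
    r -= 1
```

Count matching pairs from ends
`cnt` takes the values: 0

Answer: 0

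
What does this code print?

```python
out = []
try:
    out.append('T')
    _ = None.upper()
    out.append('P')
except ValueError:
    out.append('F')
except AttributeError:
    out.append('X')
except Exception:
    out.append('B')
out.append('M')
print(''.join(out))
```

Execution trace: 'T' (try body) → 'X' (except AttributeError) → 'M' (after the try/except). Output: TXM

Answer: TXM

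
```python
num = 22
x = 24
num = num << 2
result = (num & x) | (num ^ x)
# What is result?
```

Trace:
`num = 22` → num = 22
`x = 24` → x = 24
`num = num << 2` → num = 88
`result = (num & x) | (num ^ x)` → result = 88
So result = 88

Answer: 88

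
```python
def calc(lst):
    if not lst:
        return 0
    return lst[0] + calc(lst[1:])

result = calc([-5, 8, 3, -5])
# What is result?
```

(-5) + 8 + 3 + (-5) + 0 = 1

Answer: 1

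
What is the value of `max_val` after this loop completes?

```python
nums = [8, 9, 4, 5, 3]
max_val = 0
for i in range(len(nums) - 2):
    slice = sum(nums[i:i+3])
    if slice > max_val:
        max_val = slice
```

Max sum of 3-element window in [8, 9, 4, 5, 3]
`max_val` takes the values: 0 → 21

Answer: 21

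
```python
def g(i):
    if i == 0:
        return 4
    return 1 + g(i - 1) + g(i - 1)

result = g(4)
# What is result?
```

g(i) = 1 + 2·g(i-1), g(0)=4. Closed form: (4+1)·2^4 - 1 = 79.

Answer: 79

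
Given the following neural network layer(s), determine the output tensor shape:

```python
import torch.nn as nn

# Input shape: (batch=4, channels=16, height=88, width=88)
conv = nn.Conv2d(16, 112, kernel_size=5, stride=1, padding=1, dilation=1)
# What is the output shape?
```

Input: (4, 16, 88, 88) -> Output: (4, 112, 86, 86)

Answer: (4, 112, 86, 86)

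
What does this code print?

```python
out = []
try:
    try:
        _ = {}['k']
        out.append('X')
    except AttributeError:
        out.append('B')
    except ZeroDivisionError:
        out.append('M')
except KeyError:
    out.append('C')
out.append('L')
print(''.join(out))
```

Execution trace: 'C' (outer except KeyError) → 'L' (after the try/except). Output: CL

Answer: CL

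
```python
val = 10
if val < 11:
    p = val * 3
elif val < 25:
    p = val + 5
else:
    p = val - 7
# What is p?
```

Trace:
`val = 10` → val = 10
`if val < 11: ...` → val < 11 is True → p = 30
So p = 30

Answer: 30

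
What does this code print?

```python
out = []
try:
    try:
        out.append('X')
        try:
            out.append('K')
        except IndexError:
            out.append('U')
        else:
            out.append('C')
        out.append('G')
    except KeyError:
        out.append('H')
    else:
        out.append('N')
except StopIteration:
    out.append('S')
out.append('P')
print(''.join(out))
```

Execution trace: 'X' (try body) → 'K' (inner try body, no exception) → 'C' (inner else) → 'G' (try body, no exception) → 'N' (else) → 'P' (after the try/except). Output: XKCGNP

Answer: XKCGNP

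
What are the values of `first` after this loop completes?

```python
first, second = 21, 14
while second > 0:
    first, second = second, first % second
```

GCD of 21 and 14
`first` takes the values: 21 → 14 → 7

Answer: 7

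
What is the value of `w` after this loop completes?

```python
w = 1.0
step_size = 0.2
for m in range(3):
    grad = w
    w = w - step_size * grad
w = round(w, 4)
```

Gradient descent: w = 1.0 * (1 - 0.2)^3
`w` takes the values: 1.0 → 0.8 → 0.64 → 0.512

Answer: 0.512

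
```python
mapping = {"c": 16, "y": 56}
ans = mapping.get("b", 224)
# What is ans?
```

Trace:
`mapping = {"c": 16, "y": 56}` → mapping = {'c': 16, 'y': 56}
`ans = mapping.get("b", 224)` → ans = 224
So ans = 224

Answer: 224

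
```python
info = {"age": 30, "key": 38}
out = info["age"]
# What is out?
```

Trace:
`info = {"age": 30, "key": 38}` → info = {'age': 30, 'key': 38}
`out = info["age"]` → out = 30
So out = 30

Answer: 30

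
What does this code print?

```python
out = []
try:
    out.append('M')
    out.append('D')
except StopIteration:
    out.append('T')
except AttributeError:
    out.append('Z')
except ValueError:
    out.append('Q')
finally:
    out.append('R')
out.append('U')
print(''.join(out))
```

Execution trace: 'M' (try body) → 'D' (try body, no exception) → 'R' (finally) → 'U' (after the try/except). Output: MDRU

Answer: MDRU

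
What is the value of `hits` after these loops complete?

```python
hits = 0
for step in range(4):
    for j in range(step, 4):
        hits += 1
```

Upper triangle: 4 + 3 + ... + 1
`hits` takes the values: 0 → 1 → 2 → 3 → 4 → 5 → 6 → 7 → 8 → 9 → 10

Answer: 10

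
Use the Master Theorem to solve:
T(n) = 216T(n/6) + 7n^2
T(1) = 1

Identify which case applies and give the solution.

a=216, b=6, f(n)=7n^2. log_6(216) = 3. Since c=2 < 3, Case 1 applies: T(n) = Θ(n^log_b(a)) = O(n^3).

Answer: O(n^3) - Case 1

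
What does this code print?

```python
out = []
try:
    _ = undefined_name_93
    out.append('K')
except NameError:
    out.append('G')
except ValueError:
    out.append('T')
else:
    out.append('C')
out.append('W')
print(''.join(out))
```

Execution trace: 'G' (except NameError) → 'W' (after the try/except). Output: GW

Answer: GW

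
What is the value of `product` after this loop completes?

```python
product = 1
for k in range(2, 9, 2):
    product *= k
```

Product of even numbers 2 to 8
`product` takes the values: 1 → 2 → 8 → 48 → 384

Answer: 384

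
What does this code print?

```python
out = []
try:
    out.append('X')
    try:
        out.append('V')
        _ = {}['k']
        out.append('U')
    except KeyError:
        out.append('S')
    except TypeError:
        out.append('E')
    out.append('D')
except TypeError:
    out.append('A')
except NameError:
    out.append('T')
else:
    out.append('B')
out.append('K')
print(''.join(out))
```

Execution trace: 'X' (try body) → 'V' (inner try body) → 'S' (inner except KeyError) → 'D' (try body, no exception) → 'B' (else) → 'K' (after the try/except). Output: XVSDBK

Answer: XVSDBK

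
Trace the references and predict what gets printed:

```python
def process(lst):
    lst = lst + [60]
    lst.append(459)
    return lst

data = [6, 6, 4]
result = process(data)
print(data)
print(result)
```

Key concept: rebinding parameter vs mutation.
Step by step:
`data = [6, 6, 4]` → data = [6, 6, 4]
`result = process(data)` → result = [6, 6, 4, 60, 459]
`print(data)` → prints [6, 6, 4]
`print(result)` → prints [6, 6, 4, 60, 459]

Answer:
[6, 6, 4]
[6, 6, 4, 60, 459]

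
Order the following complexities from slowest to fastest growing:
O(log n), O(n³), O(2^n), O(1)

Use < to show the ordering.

Ordered by growth rate: O(1) < O(log n) < O(n³) < O(2^n)

Answer: O(1) < O(log n) < O(n³) < O(2^n)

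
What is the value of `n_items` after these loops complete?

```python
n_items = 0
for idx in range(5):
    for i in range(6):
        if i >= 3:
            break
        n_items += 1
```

Inner breaks at 3, outer runs 5 times
`n_items` takes the values: 0 → 1 → 2 → 3 → 4 → 5 → 6 → 7 → 8 → 9 → 10 → 11 → 12 → 13 → 14 → 15

Answer: 15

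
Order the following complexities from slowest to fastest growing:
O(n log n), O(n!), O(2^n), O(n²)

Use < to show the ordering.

Ordered by growth rate: O(n log n) < O(n²) < O(2^n) < O(n!)

Answer: O(n log n) < O(n²) < O(2^n) < O(n!)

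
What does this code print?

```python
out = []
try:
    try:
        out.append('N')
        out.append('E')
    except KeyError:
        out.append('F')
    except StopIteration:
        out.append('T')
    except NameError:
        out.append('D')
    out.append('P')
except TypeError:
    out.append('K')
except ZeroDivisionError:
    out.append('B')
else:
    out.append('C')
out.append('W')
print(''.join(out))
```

Execution trace: 'N' (inner try body) → 'E' (inner try body, no exception) → 'P' (try body, no exception) → 'C' (else) → 'W' (after the try/except). Output: NEPCW

Answer: NEPCW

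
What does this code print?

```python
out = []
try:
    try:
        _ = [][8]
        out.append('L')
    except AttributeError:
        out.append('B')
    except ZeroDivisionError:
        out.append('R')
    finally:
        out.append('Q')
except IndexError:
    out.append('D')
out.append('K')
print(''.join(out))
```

Execution trace: 'Q' (inner finally) → 'D' (outer except IndexError) → 'K' (after the try/except). Output: QDK

Answer: QDK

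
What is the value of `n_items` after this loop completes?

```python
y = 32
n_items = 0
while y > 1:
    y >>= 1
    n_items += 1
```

Count right shifts until 1
`n_items` takes the values: 0 → 1 → 2 → 3 → 4 → 5

Answer: 5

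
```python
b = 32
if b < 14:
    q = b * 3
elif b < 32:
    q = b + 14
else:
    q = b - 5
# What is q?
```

Trace:
`b = 32` → b = 32
`if b < 14: ...` → b < 14 is False, b < 32 is False, take else branch → q = 27
So q = 27

Answer: 27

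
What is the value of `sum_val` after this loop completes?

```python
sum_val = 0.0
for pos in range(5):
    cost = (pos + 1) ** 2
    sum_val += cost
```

Sum of squared losses 1² + 2² + ... + 5²
`sum_val` takes the values: 0.0 → 1.0 → 5.0 → 14.0 → 30.0 → 55.0

Answer: 55.0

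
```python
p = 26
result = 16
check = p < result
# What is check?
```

Trace:
`p = 26` → p = 26
`result = 16` → result = 16
`check = p < result` → check = False
So check = False

Answer: False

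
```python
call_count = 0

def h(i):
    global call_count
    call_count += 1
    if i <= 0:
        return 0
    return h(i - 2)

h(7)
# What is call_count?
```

Linear recursion stepping by 2: 5 calls from i=7 down to ≤0.

Answer: 5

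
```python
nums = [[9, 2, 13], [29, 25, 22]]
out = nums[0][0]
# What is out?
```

Trace:
`nums = [[9, 2, 13], [29, 25, 22]]` → nums = [[9, 2, 13], [29, 25, 22]]
`out = nums[0][0]` → out = 9
So out = 9

Answer: 9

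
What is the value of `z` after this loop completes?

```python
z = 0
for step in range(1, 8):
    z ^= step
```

XOR of 1 to 7
`z` takes the values: 0 → 1 → 3 → 0 → 4 → 1 → 7 → 0

Answer: 0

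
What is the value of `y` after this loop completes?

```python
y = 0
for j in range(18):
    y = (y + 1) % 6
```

Increment mod 6, 18 times = 0
`y` takes the values: 0 → 1 → 2 → 3 → 4 → 5 → 0 → 1 → 2 → 3 → 4 → 5 → 0 → 1 → 2 → 3 → 4 → 5 → 0

Answer: 0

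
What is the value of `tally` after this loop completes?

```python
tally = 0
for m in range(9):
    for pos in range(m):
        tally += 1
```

Triangle number: 0+1+2+...+8
`tally` takes the values: 0 → 1 → 2 → 3 → 4 → 5 → 6 → 7 → 8 → 9 → 10 → 11 → 12 → 13 → 14 → 15 → 16 → 17 → 18 → 19 → 20 → 21 → 22 → 23 → 24 → 25 → 26 → 27 → 28 → 29 → 30 → 31 → 32 → 33 → 34 → 35 → 36

Answer: 36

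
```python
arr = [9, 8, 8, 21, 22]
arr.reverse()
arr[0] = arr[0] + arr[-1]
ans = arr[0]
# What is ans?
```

Trace:
`arr = [9, 8, 8, 21, 22]` → arr = [9, 8, 8, 21, 22]
`arr.reverse()` → arr = [22, 21, 8, 8, 9]
`arr[0] = arr[0] + arr[-1]` → arr = [31, 21, 8, 8, 9]
`ans = arr[0]` → ans = 31
So ans = 31

Answer: 31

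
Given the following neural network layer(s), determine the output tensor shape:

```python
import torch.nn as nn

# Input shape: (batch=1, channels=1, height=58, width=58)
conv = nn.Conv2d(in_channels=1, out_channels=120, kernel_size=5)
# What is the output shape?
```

Input: (1, 1, 58, 58) -> Output: (1, 120, 54, 54)

Answer: (1, 120, 54, 54)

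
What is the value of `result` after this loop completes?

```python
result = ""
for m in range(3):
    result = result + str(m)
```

Concatenate digits 0 to 2
`result` takes the values: "" → "0" → "01" → "012"

Answer: "012"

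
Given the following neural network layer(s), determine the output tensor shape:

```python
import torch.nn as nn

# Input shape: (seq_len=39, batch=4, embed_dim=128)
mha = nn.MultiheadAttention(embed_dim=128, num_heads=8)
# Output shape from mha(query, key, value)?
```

Input: (39, 4, 128) -> Output: (39, 4, 128)

Answer: (39, 4, 128)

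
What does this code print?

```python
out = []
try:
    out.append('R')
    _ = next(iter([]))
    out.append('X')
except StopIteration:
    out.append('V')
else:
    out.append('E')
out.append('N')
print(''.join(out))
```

Execution trace: 'R' (try body) → 'V' (except StopIteration) → 'N' (after the try/except). Output: RVN

Answer: RVN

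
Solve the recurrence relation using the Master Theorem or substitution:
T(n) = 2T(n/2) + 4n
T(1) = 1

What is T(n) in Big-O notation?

By Master Theorem: a=2, b=2, f(n)=4n. Since log_2(2) = 1 and f(n) = Θ(n^1), Case 2 applies. T(n) = O(n log n).

Answer: O(n log n)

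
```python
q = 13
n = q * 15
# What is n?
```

Trace:
`q = 13` → q = 13
`n = q * 15` → n = 195
So n = 195

Answer: 195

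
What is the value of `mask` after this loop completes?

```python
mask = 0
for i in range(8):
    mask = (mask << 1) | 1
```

Build 8 consecutive 1-bits: 0b11111111
`mask` takes the values: 0 → 1 → 3 → 7 → 15 → 31 → 63 → 127 → 255

Answer: 255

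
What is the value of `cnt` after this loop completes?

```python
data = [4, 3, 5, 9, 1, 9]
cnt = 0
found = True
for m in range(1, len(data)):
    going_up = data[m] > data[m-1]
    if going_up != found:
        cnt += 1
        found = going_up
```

Count direction changes in [4, 3, 5, 9, 1, 9]
`cnt` takes the values: 0 → 1 → 2 → 3 → 4

Answer: 4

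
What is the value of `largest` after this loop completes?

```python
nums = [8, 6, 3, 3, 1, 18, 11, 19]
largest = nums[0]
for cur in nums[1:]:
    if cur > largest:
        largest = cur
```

Maximum of [8, 6, 3, 3, 1, 18, 11, 19]
`largest` takes the values: 8 → 18 → 19

Answer: 19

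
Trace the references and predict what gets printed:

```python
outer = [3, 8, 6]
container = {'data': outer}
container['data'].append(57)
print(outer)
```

Key concept: dict holds reference to list.
Step by step:
`outer = [3, 8, 6]` → outer = [3, 8, 6]
`container = {'data': outer}` → container = {'data': [3, 8, 6]}
`container['data'].append(57)` → outer = [3, 8, 6, 57]; container = {'data': [3, 8, 6, 57]}
`print(outer)` → prints [3, 8, 6, 57]

Answer: [3, 8, 6, 57]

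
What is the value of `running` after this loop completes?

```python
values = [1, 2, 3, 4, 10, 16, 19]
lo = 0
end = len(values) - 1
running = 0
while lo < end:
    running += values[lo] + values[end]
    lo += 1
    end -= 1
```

Sum of pairs from ends
`running` takes the values: 0 → 20 → 38 → 51

Answer: 51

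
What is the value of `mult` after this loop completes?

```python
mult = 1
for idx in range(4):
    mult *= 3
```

3^4 = 81
`mult` takes the values: 1 → 3 → 9 → 27 → 81

Answer: 81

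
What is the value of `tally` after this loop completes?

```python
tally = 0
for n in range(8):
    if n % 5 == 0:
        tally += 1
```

Count numbers divisible by 5 in range(8)
`tally` takes the values: 0 → 1 → 2

Answer: 2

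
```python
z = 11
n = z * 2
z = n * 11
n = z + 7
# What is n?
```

Trace:
`z = 11` → z = 11
`n = z * 2` → n = 22
`z = n * 11` → z = 242
`n = z + 7` → n = 249
So n = 249

Answer: 249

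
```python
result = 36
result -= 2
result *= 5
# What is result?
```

Trace:
`result = 36` → result = 36
`result -= 2` → result = 34
`result *= 5` → result = 170
So result = 170

Answer: 170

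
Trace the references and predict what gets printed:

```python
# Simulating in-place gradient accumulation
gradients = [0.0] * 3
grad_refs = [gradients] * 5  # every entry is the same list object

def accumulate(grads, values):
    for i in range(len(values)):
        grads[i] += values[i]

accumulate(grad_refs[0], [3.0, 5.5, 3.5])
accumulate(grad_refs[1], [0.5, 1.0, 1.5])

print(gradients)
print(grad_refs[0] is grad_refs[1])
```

Key concept: gradient accumulation aliasing.
Step by step:
`gradients = [0.0] * 3` → gradients = [0.0, 0.0, 0.0]
`grad_refs = [gradients] * 5` → grad_refs = [[0.0, 0.0, 0.0], [0.0, 0.0, 0.0], [0.0, 0.0, 0.0], [0.0, 0.0, 0.0], [0.0, 0.0, 0.0]]
`accumulate(grad_refs[0], [3.0, 5.5, 3.5])` → gradients = [3.0, 5.5, 3.5]; grad_refs = [[3.0, 5.5, 3.5], [3.0, 5.5, 3.5], [3.0, 5.5, 3.5], [3.0, 5.5, 3.5], [3.0, 5.5, 3.5]]
`accumulate(grad_refs[1], [0.5, 1.0, 1.5])` → gradients = [3.5, 6.5, 5.0]; grad_refs = [[3.5, 6.5, 5.0], [3.5, 6.5, 5.0], [3.5, 6.5, 5.0], [3.5, 6.5, 5.0], [3.5, 6.5, 5.0]]
`print(gradients)` → prints [3.5, 6.5, 5.0]
`print(grad_refs[0] is grad_refs[1])` → prints True

Answer:
[3.5, 6.5, 5.0]
True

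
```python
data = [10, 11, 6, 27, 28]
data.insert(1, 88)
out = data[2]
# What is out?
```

Trace:
`data = [10, 11, 6, 27, 28]` → data = [10, 11, 6, 27, 28]
`data.insert(1, 88)` → data = [10, 88, 11, 6, 27, 28]
`out = data[2]` → out = 11
So out = 11

Answer: 11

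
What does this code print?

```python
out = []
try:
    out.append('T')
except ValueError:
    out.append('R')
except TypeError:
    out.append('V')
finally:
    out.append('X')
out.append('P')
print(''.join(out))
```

Execution trace: 'T' (try body, no exception) → 'X' (finally) → 'P' (after the try/except). Output: TXP

Answer: TXP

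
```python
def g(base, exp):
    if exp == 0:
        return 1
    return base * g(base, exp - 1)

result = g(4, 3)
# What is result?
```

g(4, 3) = 4 * 4 * 4 = 64

Answer: 64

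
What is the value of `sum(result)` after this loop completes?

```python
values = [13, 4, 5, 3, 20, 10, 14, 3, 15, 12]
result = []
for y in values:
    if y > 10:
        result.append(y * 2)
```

Sum of doubled values > 10
`result` takes the values: [] → [26] → [26, 40] → [26, 40, 28] → [26, 40, 28, 30] → [26, 40, 28, 30, 24]
So `sum(result)` = 148

Answer: 148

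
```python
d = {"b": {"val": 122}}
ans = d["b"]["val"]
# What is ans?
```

Trace:
`d = {"b": {"val": 122}}` → d = {'b': {'val': 122}}
`ans = d["b"]["val"]` → ans = 122
So ans = 122

Answer: 122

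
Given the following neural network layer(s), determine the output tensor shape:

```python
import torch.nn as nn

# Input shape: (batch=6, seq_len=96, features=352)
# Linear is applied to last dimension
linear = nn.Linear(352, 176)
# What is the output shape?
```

Input: (6, 96, 352) -> Output: (6, 96, 176)

Answer: (6, 96, 176)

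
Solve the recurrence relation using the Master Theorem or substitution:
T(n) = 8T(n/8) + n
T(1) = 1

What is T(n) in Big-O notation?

By Master Theorem: a=8, b=8, f(n)=n. Since log_8(8) = 1 and f(n) = Θ(n^1), Case 2 applies. T(n) = O(n log n).

Answer: O(n log n)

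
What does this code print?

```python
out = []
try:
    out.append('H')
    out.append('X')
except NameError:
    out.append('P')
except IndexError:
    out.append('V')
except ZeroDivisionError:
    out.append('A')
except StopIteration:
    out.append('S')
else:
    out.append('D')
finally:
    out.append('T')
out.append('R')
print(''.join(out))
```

Execution trace: 'H' (try body) → 'X' (try body, no exception) → 'D' (else) → 'T' (finally) → 'R' (after the try/except). Output: HXDTR

Answer: HXDTR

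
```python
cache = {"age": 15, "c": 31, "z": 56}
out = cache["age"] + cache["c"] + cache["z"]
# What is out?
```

Trace:
`cache = {"age": 15, "c": 31, "z": 56}` → cache = {'age': 15, 'c': 31, 'z': 56}
`out = cache["age"] + cache["c"] + cache["z"]` → out = 102
So out = 102

Answer: 102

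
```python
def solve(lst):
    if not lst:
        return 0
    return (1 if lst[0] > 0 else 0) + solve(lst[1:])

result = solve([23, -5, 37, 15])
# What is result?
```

Count of positive elements in [23, -5, 37, 15] = 3

Answer: 3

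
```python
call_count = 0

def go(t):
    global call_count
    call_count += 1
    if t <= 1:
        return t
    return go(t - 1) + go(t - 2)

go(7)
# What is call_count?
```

Calls(t) = 1 + Calls(t-1) + Calls(t-2); Calls(0)=Calls(1)=1. For t=7 this gives 41.

Answer: 41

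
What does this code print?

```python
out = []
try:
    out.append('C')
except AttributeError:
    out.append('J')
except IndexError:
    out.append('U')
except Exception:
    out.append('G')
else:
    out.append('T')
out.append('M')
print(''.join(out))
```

Execution trace: 'C' (try body, no exception) → 'T' (else) → 'M' (after the try/except). Output: CTM

Answer: CTM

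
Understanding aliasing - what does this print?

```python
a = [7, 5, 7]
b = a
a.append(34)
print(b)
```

Key concept: basic list aliasing.
Step by step:
`a = [7, 5, 7]` → a = [7, 5, 7]
`b = a` → b = [7, 5, 7] (same object as a)
`a.append(34)` → a = [7, 5, 7, 34] (same object as b); b = [7, 5, 7, 34] (same object as a)
`print(b)` → prints [7, 5, 7, 34]

Answer: [7, 5, 7, 34]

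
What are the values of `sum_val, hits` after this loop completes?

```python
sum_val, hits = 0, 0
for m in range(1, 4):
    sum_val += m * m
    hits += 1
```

Sum of squares and count
`sum_val, hits` takes the values: (0, 0) → (1, 0) → (1, 1) → (5, 1) → (5, 2) → (14, 2) → (14, 3)

Answer: 14, 3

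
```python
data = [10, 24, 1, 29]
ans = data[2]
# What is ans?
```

Trace:
`data = [10, 24, 1, 29]` → data = [10, 24, 1, 29]
`ans = data[2]` → ans = 1
So ans = 1

Answer: 1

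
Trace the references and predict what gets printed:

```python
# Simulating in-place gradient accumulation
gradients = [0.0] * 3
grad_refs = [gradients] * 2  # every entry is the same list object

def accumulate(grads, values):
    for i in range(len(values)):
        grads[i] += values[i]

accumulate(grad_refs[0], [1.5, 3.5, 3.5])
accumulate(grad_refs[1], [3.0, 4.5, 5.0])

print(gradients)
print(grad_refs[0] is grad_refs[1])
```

Key concept: gradient accumulation aliasing.
Step by step:
`gradients = [0.0] * 3` → gradients = [0.0, 0.0, 0.0]
`grad_refs = [gradients] * 2` → grad_refs = [[0.0, 0.0, 0.0], [0.0, 0.0, 0.0]]
`accumulate(grad_refs[0], [1.5, 3.5, 3.5])` → gradients = [1.5, 3.5, 3.5]; grad_refs = [[1.5, 3.5, 3.5], [1.5, 3.5, 3.5]]
`accumulate(grad_refs[1], [3.0, 4.5, 5.0])` → gradients = [4.5, 8.0, 8.5]; grad_refs = [[4.5, 8.0, 8.5], [4.5, 8.0, 8.5]]
`print(gradients)` → prints [4.5, 8.0, 8.5]
`print(grad_refs[0] is grad_refs[1])` → prints True

Answer:
[4.5, 8.0, 8.5]
True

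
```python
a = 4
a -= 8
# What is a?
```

Trace:
`a = 4` → a = 4
`a -= 8` → a = -4
So a = -4

Answer: -4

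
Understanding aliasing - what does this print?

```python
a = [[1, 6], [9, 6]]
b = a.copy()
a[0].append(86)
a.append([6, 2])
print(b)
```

Key concept: shallow copy with nested lists.
Step by step:
`a = [[1, 6], [9, 6]]` → a = [[1, 6], [9, 6]]
`b = a.copy()` → b = [[1, 6], [9, 6]]
`a[0].append(86)` → a = [[1, 6, 86], [9, 6]]; b = [[1, 6, 86], [9, 6]]
`a.append([6, 2])` → a = [[1, 6, 86], [9, 6], [6, 2]]
`print(b)` → prints [[1, 6, 86], [9, 6]]

Answer: [[1, 6, 86], [9, 6]]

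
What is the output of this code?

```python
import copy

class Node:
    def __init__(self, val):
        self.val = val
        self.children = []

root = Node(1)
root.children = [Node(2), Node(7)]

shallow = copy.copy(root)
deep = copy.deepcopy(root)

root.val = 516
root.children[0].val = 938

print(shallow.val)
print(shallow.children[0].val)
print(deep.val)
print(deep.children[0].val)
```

Key concept: deep copy with custom objects.
Step by step:
`root = Node(1)` → root = Node(val=1, children=[])
`root.children = [Node(2), Node(7)]` → root = Node(val=1, children=[Node(val=2, children=[]), Node(val=7, children=[])])
`shallow = copy.copy(root)` → shallow = Node(val=1, children=[Node(val=2, children=[]), Node(val=7, children=[])])
`deep = copy.deepcopy(root)` → deep = Node(val=1, children=[Node(val=2, children=[]), Node(val=7, children=[])])
`root.val = 516` → root = Node(val=516, children=[Node(val=2, children=[]), Node(val=7, children=[])])
`root.children[0].val = 938` → root = Node(val=516, children=[Node(val=938, children=[]), Node(val=7, children=[])]); shallow = Node(val=1, children=[Node(val=938, children=[]), Node(val=7, children=[])])
`print(shallow.val)` → prints 1
`print(shallow.children[0].val)` → prints 938
`print(deep.val)` → prints 1
`print(deep.children[0].val)` → prints 2

Answer:
1
938
1
2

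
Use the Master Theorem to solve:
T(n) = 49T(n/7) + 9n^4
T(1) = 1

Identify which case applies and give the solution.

a=49, b=7, f(n)=9n^4. log_7(49) = 2. Since c=4 > 2 and the regularity condition holds (49(n/7)^4 = (49/7^4)n^4 with 49/7^4 < 1), Case 3 applies: T(n) = Θ(f(n)) = O(n^4).

Answer: O(n^4) - Case 3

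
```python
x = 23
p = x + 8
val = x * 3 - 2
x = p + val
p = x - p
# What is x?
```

Trace:
`x = 23` → x = 23
`p = x + 8` → p = 31
`val = x * 3 - 2` → val = 67
`x = p + val` → x = 98
`p = x - p` → p = 67
So x = 98

Answer: 98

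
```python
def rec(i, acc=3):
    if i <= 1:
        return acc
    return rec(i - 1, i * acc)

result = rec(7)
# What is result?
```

Accumulator trace (n, acc): (7, 3) -> (6, 21) -> (5, 126) -> (4, 630) -> (3, 2520) -> (2, 7560) -> (1, 15120) -> return 15120

Answer: 15120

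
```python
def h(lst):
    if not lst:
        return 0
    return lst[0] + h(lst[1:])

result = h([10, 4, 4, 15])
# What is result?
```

10 + 4 + 4 + 15 + 0 = 33

Answer: 33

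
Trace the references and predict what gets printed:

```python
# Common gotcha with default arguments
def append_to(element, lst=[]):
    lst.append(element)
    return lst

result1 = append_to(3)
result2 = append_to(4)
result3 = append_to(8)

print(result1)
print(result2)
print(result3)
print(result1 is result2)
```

Key concept: mutable default argument gotcha.
Step by step:
`result1 = append_to(3)` → result1 = [3]
`result2 = append_to(4)` → result1 = [3, 4] (same object as result2); result2 = [3, 4] (same object as result1)
`result3 = append_to(8)` → result1 = [3, 4, 8] (same object as result2, result3); result2 = [3, 4, 8] (same object as result1, result3); result3 = [3, 4, 8] (same object as result1, result2)
`print(result1)` → prints [3, 4, 8]
`print(result2)` → prints [3, 4, 8]
`print(result3)` → prints [3, 4, 8]
`print(result1 is result2)` → prints True

Answer:
[3, 4, 8]
[3, 4, 8]
[3, 4, 8]
True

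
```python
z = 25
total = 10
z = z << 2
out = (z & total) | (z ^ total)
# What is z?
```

Trace:
`z = 25` → z = 25
`total = 10` → total = 10
`z = z << 2` → z = 100
`out = (z & total) | (z ^ total)` → out = 110
So z = 100

Answer: 100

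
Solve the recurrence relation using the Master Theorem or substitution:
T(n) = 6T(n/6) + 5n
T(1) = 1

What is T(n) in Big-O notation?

By Master Theorem: a=6, b=6, f(n)=5n. Since log_6(6) = 1 and f(n) = Θ(n^1), Case 2 applies. T(n) = O(n log n).

Answer: O(n log n)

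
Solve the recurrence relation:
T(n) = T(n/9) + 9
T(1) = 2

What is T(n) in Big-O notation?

Each step divides n by 9 and adds 9. After log_9(n) steps we reach T(1)=2. So T(n) = 9·log_9(n) + 2 = O(log n).

Answer: O(log n)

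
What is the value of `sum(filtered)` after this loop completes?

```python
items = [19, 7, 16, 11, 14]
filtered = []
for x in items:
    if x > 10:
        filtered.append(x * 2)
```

Sum of doubled values > 10
`filtered` takes the values: [] → [38] → [38, 32] → [38, 32, 22] → [38, 32, 22, 28]
So `sum(filtered)` = 120

Answer: 120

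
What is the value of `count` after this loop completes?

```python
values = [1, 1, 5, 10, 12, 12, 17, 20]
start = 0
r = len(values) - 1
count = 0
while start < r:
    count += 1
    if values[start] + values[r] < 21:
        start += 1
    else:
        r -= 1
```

Steps to find pair summing to 21
`count` takes the values: 0 → 1 → 2 → 3 → 4 → 5 → 6 → 7

Answer: 7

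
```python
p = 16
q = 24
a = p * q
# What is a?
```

Trace:
`p = 16` → p = 16
`q = 24` → q = 24
`a = p * q` → a = 384
So a = 384

Answer: 384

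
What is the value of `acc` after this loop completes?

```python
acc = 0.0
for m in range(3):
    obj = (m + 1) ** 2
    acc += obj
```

Sum of squared losses 1² + 2² + ... + 3²
`acc` takes the values: 0.0 → 1.0 → 5.0 → 14.0

Answer: 14.0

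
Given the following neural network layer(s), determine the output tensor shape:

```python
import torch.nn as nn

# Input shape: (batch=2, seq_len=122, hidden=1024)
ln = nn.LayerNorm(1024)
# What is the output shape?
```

Input: (2, 122, 1024) -> Output: (2, 122, 1024)

Answer: (2, 122, 1024)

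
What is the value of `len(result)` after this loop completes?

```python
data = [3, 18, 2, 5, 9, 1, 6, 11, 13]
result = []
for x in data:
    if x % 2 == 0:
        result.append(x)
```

Count even numbers in [3, 18, 2, 5, 9, 1, 6, 11, 13]
`result` takes the values: [] → [18] → [18, 2] → [18, 2, 6]
So `len(result)` = 3

Answer: 3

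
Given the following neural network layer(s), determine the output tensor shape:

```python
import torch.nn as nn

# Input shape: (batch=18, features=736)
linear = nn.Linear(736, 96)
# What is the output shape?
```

Input: (18, 736) -> Output: (18, 96)

Answer: (18, 96)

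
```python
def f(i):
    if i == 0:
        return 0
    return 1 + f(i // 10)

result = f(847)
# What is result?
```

Count of digits of 847: 3

Answer: 3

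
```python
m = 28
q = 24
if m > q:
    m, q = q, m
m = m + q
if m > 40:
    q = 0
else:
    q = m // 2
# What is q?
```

Trace:
`m = 28` → m = 28
`q = 24` → q = 24
`if m > q: ...` → m > q is True → m = 24; q = 28
`m = m + q` → m = 52
`if m > 40: ...` → m > 40 is True → q = 0
So q = 0

Answer: 0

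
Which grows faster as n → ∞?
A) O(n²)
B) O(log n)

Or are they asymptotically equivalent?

O(n²) vs O(log n): Higher order terms dominate.

Answer: A) O(n²) grows faster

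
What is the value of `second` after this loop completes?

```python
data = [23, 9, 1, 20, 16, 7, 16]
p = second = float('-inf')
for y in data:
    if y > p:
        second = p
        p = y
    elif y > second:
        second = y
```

Second largest (with repeats) in [23, 9, 1, 20, 16, 7, 16]
`second` takes the values: -inf → 9 → 20

Answer: 20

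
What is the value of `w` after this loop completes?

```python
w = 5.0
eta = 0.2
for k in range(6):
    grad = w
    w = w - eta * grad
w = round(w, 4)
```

Gradient descent: w = 5.0 * (1 - 0.2)^6
`w` takes the values: 5.0 → 4.0 → 3.2 → 2.56 → 2.048 → 1.6384 → 1.31072 → 1.3107

Answer: 1.3107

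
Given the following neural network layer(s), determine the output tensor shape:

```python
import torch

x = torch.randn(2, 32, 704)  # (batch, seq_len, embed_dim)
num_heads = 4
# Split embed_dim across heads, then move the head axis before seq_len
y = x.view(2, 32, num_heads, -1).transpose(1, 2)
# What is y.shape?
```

Input: (2, 32, 704) -> head_dim = 704 // 4 = 176; after view: (2, 32, 4, 176) -> after transpose(1, 2): (2, 4, 32, 176) -> Output: (2, 4, 32, 176)

Answer: (2, 4, 32, 176)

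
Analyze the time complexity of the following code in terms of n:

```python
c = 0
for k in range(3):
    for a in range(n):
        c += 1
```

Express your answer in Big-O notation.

Each loop level contributes: 1 × n. Multiplying the contributions gives O(n).

Answer: O(n)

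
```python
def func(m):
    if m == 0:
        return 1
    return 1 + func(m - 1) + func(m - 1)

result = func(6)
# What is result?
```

func(m) = 1 + 2·func(m-1), func(0)=1. Closed form: (1+1)·2^6 - 1 = 127.

Answer: 127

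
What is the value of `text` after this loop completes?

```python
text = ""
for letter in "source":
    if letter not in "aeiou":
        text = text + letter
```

Remove vowels from 'source'
`text` takes the values: "" → "s" → "sr" → "src"

Answer: "src"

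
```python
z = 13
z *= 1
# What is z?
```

Trace:
`z = 13` → z = 13
`z *= 1` → z = 13
So z = 13

Answer: 13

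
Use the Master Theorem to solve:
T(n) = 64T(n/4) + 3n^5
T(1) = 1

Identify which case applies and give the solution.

a=64, b=4, f(n)=3n^5. log_4(64) = 3. Since c=5 > 3 and the regularity condition holds (64(n/4)^5 = (64/4^5)n^5 with 64/4^5 < 1), Case 3 applies: T(n) = Θ(f(n)) = O(n^5).

Answer: O(n^5) - Case 3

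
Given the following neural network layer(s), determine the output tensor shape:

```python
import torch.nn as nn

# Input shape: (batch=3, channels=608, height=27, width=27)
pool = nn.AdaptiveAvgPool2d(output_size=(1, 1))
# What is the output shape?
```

Input: (3, 608, 27, 27) -> Output: (3, 608, 1, 1)

Answer: (3, 608, 1, 1)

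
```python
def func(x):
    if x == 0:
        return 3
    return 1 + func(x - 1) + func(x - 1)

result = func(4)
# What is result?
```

func(x) = 1 + 2·func(x-1), func(0)=3. Closed form: (3+1)·2^4 - 1 = 63.

Answer: 63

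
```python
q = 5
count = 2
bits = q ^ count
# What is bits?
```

Trace:
`q = 5` → q = 5
`count = 2` → count = 2
`bits = q ^ count` → bits = 7
So bits = 7

Answer: 7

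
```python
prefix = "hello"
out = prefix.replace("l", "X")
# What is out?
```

Trace:
`prefix = "hello"` → prefix = 'hello'
`out = prefix.replace("l", "X")` → out = 'heXXo'
So out = 'heXXo'

Answer: 'heXXo'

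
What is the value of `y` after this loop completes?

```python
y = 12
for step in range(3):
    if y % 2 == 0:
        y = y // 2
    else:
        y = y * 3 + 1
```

Collatz-style transformation from 12
`y` takes the values: 12 → 6 → 3 → 10

Answer: 10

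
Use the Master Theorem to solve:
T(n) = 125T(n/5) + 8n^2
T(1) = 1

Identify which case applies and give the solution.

a=125, b=5, f(n)=8n^2. log_5(125) = 3. Since c=2 < 3, Case 1 applies: T(n) = Θ(n^log_b(a)) = O(n^3).

Answer: O(n^3) - Case 1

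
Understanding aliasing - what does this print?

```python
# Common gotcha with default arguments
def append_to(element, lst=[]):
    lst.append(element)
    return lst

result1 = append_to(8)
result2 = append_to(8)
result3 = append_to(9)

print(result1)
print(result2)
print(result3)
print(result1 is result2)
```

Key concept: mutable default argument gotcha.
Step by step:
`result1 = append_to(8)` → result1 = [8]
`result2 = append_to(8)` → result1 = [8, 8] (same object as result2); result2 = [8, 8] (same object as result1)
`result3 = append_to(9)` → result1 = [8, 8, 9] (same object as result2, result3); result2 = [8, 8, 9] (same object as result1, result3); result3 = [8, 8, 9] (same object as result1, result2)
`print(result1)` → prints [8, 8, 9]
`print(result2)` → prints [8, 8, 9]
`print(result3)` → prints [8, 8, 9]
`print(result1 is result2)` → prints True

Answer:
[8, 8, 9]
[8, 8, 9]
[8, 8, 9]
True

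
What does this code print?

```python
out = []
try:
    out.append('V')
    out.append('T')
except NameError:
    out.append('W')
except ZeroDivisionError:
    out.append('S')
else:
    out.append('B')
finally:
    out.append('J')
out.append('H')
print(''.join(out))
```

Execution trace: 'V' (try body) → 'T' (try body, no exception) → 'B' (else) → 'J' (finally) → 'H' (after the try/except). Output: VTBJH

Answer: VTBJH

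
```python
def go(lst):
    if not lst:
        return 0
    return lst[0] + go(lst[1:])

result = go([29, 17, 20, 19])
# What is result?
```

29 + 17 + 20 + 19 + 0 = 85

Answer: 85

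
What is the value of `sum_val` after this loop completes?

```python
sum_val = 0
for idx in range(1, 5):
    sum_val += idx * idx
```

Sum of squares 1² to 4² = 30
`sum_val` takes the values: 0 → 1 → 5 → 14 → 30

Answer: 30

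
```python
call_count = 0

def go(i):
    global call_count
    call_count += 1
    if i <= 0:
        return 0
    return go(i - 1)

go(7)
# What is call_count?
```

Linear recursion stepping by 1: 8 calls from i=7 down to ≤0.

Answer: 8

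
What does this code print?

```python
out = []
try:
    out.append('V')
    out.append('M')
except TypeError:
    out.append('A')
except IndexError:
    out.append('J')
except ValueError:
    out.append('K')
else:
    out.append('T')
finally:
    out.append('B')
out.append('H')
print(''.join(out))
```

Execution trace: 'V' (try body) → 'M' (try body, no exception) → 'T' (else) → 'B' (finally) → 'H' (after the try/except). Output: VMTBH

Answer: VMTBH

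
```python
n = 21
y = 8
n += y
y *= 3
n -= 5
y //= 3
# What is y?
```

Trace:
`n = 21` → n = 21
`y = 8` → y = 8
`n += y` → n = 29
`y *= 3` → y = 24
`n -= 5` → n = 24
`y //= 3` → y = 8
So y = 8

Answer: 8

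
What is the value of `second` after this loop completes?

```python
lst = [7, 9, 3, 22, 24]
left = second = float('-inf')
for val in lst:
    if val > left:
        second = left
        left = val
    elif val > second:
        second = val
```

Second largest (with repeats) in [7, 9, 3, 22, 24]
`second` takes the values: -inf → 7 → 9 → 22

Answer: 22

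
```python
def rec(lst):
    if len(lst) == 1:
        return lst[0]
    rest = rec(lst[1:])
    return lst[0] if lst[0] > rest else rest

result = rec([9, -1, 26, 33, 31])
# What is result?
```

Recursive max over [9, -1, 26, 33, 31] = 33

Answer: 33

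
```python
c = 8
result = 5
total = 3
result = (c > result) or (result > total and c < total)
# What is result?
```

Trace:
`c = 8` → c = 8
`result = 5` → result = 5
`total = 3` → total = 3
`result = (c > result) or (result > total and c < total)` → result = True
So result = True

Answer: True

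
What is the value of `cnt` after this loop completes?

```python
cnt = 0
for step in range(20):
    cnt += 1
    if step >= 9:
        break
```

Loop breaks when step reaches 9, cnt is 10
`cnt` takes the values: 0 → 1 → 2 → 3 → 4 → 5 → 6 → 7 → 8 → 9 → 10

Answer: 10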